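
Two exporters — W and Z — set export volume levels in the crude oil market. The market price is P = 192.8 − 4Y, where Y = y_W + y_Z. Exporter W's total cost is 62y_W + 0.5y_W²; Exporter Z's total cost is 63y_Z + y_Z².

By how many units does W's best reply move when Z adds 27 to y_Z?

Exporter W's profit: π = y_W(192.8 − 4(y_W + y_Z)) − 62y_W − 0.5y_W².
∂π/∂y_W = 130.8 − 9y_W − 4y_Z = 0, so y_W = 218/15 − (4/9)y_Z.
The reaction-function slope is −4/9, so a 27-unit rise in y_Z moves y_W by −4/9 × 27 = −12. W's best response falls — the actions are strategic substitutes.

-12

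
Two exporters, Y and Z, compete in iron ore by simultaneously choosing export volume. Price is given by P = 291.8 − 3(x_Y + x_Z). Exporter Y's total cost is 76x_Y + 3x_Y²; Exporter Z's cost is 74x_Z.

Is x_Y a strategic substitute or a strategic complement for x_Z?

strategic substitutes

Exporter Y's profit: π = x_Y(291.8 − 3(x_Y + x_Z)) − 76x_Y − 3x_Y².
∂π/∂x_Y = 215.8 − 12x_Y − 3x_Z = 0, so x_Y = 1079/60 − 0.25x_Z.
The best-response slope dx_Y/dx_Z = −0.25 < 0: the reaction function is downward-sloping, so the choices are strategic substitutes.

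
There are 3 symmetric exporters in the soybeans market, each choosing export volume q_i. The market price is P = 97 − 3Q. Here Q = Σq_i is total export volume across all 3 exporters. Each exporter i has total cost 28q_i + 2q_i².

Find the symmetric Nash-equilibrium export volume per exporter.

4.3125

A representative exporter's profit is π_i = q_i(97 − 3Q) − 28q_i − 2q_i², with Q = q_i + Σ_{j≠i} q_j.
First-order condition: 69 − 10q_i − 3Σ_{j≠i} q_j = 0.
Imposing symmetry (q_j = q for all j) turns Σ_{j≠i} q_j into 2q, so 69 = 16q and q = 4.3125.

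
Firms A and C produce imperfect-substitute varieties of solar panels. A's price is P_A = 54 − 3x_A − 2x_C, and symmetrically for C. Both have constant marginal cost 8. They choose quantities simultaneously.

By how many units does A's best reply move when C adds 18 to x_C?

Firm A's profit: π = x_A(54 − 3x_A − 2x_C) − 8x_A.
∂π/∂x_A = 46 − 6x_A − 2x_C = 0 ⇒ x_A = 23/3 − (1/3)x_C.
The reaction-function slope is −1/3, so an 18-unit rise in x_C moves x_A by −1/3 × 18 = −6. A's best response falls — the actions are strategic substitutes.

-6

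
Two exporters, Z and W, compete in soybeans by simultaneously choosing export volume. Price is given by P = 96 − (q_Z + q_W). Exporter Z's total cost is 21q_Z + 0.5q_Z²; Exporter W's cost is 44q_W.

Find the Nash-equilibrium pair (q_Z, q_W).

Exporter Z's profit: π = q_Z(96 − (q_Z + q_W)) − 21q_Z − 0.5q_Z².
∂π/∂q_Z = 75 − 3q_Z − q_W = 0, so q_Z = 25 − (1/3)q_W.
For W: ∂π/∂q_W = 52 − 2q_W − q_Z = 0 ⇒ q_W = 26 − 0.5q_Z.
Substituting the second reaction function into the first: q_Z = 25 − (1/3)(26 − 0.5q_Z), which gives (5/6)q_Z = 49/3 ⇒ q_Z = 19.6.
Then q_W = 26 − 0.5·19.6 = 16.2.

19.6, 16.2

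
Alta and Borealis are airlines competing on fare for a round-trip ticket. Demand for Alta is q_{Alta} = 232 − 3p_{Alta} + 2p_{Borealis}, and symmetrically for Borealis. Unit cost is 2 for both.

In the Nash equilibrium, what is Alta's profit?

9918.75

Alta's profit: π = (p_{Alta} − 2)(232 − 3p_{Alta} + 2p_{Borealis}).
∂π/∂p_{Alta} = 238 − 6p_{Alta} + 2p_{Borealis} = 0 ⇒ p_{Alta} = 119/3 + (1/3)p_{Borealis}.
Setting p_{Alta} = p_{Borealis} in the reaction function: p_{Alta} = 119/3 + (1/3)p_{Alta}, so p_{Alta} = (119/3) / (2/3) = 59.5.
q_{Alta} = 232 − 3·59.5 + 2·59.5 = 172.5.
Profit = (59.5 − 2)·172.5 = 9918.75.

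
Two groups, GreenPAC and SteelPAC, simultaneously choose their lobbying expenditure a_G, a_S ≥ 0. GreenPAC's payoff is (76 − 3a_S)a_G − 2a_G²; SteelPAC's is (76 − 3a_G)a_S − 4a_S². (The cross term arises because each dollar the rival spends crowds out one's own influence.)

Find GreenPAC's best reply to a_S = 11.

10.75

Expanding GreenPAC's payoff: 76a_G − 3a_Sa_G − 2a_G².
∂π/∂a_G = 76 − 3a_S − 4a_G = 0, so a_G = 19 − 0.75a_S.
At a_S = 11: a_G = 19 − 0.75·11 = 10.75.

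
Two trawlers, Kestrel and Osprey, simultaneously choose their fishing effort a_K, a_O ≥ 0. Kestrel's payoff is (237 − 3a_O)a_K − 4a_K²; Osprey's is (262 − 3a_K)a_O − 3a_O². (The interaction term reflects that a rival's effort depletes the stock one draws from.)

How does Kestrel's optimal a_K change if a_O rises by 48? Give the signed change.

Expanding Kestrel's payoff: 237a_K − 3a_Oa_K − 4a_K².
∂π/∂a_K = 237 − 3a_O − 8a_K = 0, so a_K = 29.625 − 0.375a_O.
The reaction-function slope is −0.375, so a 48-unit rise in a_O moves a_K by −0.375 × 48 = −18. Kestrel's best response falls — the actions are strategic substitutes.

-18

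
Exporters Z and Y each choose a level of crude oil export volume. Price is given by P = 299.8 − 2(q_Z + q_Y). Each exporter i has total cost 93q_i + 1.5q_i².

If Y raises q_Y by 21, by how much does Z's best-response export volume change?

-6

Exporter Z's profit: π = q_Z(299.8 − 2(q_Z + q_Y)) − 93q_Z − 1.5q_Z².
∂π/∂q_Z = 206.8 − 7q_Z − 2q_Y = 0, so q_Z = 1034/35 − (2/7)q_Y.
The reaction-function slope is −2/7, so a 21-unit rise in q_Y moves q_Z by −2/7 × 21 = −6. Z's best response falls — the actions are strategic substitutes.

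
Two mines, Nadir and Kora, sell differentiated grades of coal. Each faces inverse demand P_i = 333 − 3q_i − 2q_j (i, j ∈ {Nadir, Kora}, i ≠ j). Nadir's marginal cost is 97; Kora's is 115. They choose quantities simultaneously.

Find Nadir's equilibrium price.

188.875

Mine Nadir's profit: π = q_{Nadir}(333 − 3q_{Nadir} − 2q_{Kora}) − 97q_{Nadir}.
∂π/∂q_{Nadir} = 236 − 6q_{Nadir} − 2q_{Kora} = 0 ⇒ q_{Nadir} = 118/3 − (1/3)q_{Kora}.
Similarly q_{Kora} = 109/3 − (1/3)q_{Nadir}.
Plugging q_{Kora} into Nadir's best response: q_{Nadir} = 118/3 − (1/3)(109/3 − (1/3)q_{Nadir}) ⇒ (8/9)q_{Nadir} = 245/9, so q_{Nadir} = 30.625.
Then q_{Kora} = 109/3 − (1/3)·30.625 = 26.125.
P_{Nadir} = 333 − 3·30.625 − 2·26.125 = 188.875.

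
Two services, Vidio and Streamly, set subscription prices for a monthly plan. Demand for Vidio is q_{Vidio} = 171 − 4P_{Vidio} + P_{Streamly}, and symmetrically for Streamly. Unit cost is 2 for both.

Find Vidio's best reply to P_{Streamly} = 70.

Vidio's profit: π = (P_{Vidio} − 2)(171 − 4P_{Vidio} + P_{Streamly}).
∂π/∂P_{Vidio} = 179 − 8P_{Vidio} + P_{Streamly} = 0 ⇒ P_{Vidio} = 22.375 + 0.125P_{Streamly}.
At P_{Streamly} = 70: P_{Vidio} = 22.375 + 0.125·70 = 31.125.

31.125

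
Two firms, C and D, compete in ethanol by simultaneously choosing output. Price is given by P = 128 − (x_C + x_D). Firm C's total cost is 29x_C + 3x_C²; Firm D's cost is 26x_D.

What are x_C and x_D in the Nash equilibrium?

Firm C's profit: π = x_C(128 − (x_C + x_D)) − 29x_C − 3x_C².
∂π/∂x_C = 99 − 8x_C − x_D = 0, so x_C = 12.375 − 0.125x_D.
For D: ∂π/∂x_D = 102 − 2x_D − x_C = 0 ⇒ x_D = 51 − 0.5x_C.
Plugging x_D into C's best response: x_C = 12.375 − 0.125(51 − 0.5x_C) ⇒ 0.9375x_C = 6, so x_C = 6.4.
Then x_D = 51 − 0.5·6.4 = 47.8.

6.4, 47.8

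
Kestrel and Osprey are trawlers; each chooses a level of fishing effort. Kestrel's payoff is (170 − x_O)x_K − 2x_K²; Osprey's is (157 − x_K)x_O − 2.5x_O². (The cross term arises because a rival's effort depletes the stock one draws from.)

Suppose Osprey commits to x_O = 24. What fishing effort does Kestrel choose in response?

Expanding Kestrel's payoff: 170x_K − x_Ox_K − 2x_K².
∂π/∂x_K = 170 − x_O − 4x_K = 0, so x_K = 42.5 − 0.25x_O.
At x_O = 24: x_K = 42.5 − 0.25·24 = 36.5.

36.5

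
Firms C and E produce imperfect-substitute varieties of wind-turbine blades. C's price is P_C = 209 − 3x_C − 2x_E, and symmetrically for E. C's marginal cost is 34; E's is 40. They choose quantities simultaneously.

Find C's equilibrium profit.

1485.1875

Firm C's profit: π = x_C(209 − 3x_C − 2x_E) − 34x_C.
∂π/∂x_C = 175 − 6x_C − 2x_E = 0 ⇒ x_C = 175/6 − (1/3)x_E.
Similarly x_E = 169/6 − (1/3)x_C.
Plugging x_E into C's best response: x_C = 175/6 − (1/3)(169/6 − (1/3)x_C) ⇒ (8/9)x_C = 178/9, so x_C = 22.25.
Then x_E = 169/6 − (1/3)·22.25 = 20.75.
P_C = 209 − 3·22.25 − 2·20.75 = 100.75.
Profit = (100.75 − 34)·22.25 = 1485.1875.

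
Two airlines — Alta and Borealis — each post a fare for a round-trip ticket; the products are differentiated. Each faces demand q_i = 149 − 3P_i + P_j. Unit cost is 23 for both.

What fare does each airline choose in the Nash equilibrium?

43.6

Alta's profit: π = (P_{Alta} − 23)(149 − 3P_{Alta} + P_{Borealis}).
∂π/∂P_{Alta} = 218 − 6P_{Alta} + P_{Borealis} = 0 ⇒ P_{Alta} = 109/3 + (1/6)P_{Borealis}.
The game is symmetric, so in equilibrium P_{Borealis} = P_{Alta}: the reaction function gives (5/6)P_{Alta} = 109/3, hence P_{Alta} = 43.6.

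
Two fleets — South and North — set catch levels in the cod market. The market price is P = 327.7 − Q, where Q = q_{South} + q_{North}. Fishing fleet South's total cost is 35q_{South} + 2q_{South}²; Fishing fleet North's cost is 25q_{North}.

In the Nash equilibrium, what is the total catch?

Fishing fleet South's profit: π = q_{South}(327.7 − (q_{South} + q_{North})) − 35q_{South} − 2q_{South}².
∂π/∂q_{South} = 292.7 − 6q_{South} − q_{North} = 0, so q_{South} = 2927/60 − (1/6)q_{North}.
For North: ∂π/∂q_{North} = 302.7 − 2q_{North} − q_{South} = 0 ⇒ q_{North} = 151.35 − 0.5q_{South}.
Substituting the second reaction function into the first: q_{South} = 2927/60 − (1/6)(151.35 − 0.5q_{South}), which gives (11/12)q_{South} = 2827/120 ⇒ q_{South} = 25.7.
Then q_{North} = 151.35 − 0.5·25.7 = 138.5.
Total catch: 25.7 + 138.5 = 164.2.

164.2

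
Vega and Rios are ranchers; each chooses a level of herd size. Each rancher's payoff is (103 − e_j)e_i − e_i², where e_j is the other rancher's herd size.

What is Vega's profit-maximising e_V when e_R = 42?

Vega's payoff is (103 − e_R)e_V − e_V².
∂π/∂e_V = 103 − e_R − 2e_V = 0, so e_V = 51.5 − 0.5e_R.
At e_R = 42: e_V = 51.5 − 0.5·42 = 30.5.

30.5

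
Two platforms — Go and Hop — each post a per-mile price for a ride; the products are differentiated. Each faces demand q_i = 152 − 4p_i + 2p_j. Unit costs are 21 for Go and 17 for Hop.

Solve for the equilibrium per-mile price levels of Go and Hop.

38.8, 37.2

Go's profit: π = (p_{Go} − 21)(152 − 4p_{Go} + 2p_{Hop}).
∂π/∂p_{Go} = 236 − 8p_{Go} + 2p_{Hop} = 0 ⇒ p_{Go} = 29.5 + 0.25p_{Hop}.
Similarly p_{Hop} = 27.5 + 0.25p_{Go}.
Substituting the second reaction function into the first: p_{Go} = 29.5 + 0.25(27.5 + 0.25p_{Go}), which gives 0.9375p_{Go} = 36.375 ⇒ p_{Go} = 38.8.
Then p_{Hop} = 27.5 + 0.25·38.8 = 37.2.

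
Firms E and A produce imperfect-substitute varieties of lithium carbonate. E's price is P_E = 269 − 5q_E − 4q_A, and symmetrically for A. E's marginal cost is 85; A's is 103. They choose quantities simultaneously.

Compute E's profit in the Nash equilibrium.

980

Firm E's profit: π = q_E(269 − 5q_E − 4q_A) − 85q_E.
∂π/∂q_E = 184 − 10q_E − 4q_A = 0 ⇒ q_E = 18.4 − 0.4q_A.
Similarly q_A = 16.6 − 0.4q_E.
Solving the two reaction functions simultaneously: (1 − (−0.4)(−0.4))q_E = 18.4 − 0.4·16.6, so 0.84q_E = 11.76 and q_E = 14.
Then q_A = 16.6 − 0.4·14 = 11.
P_E = 269 − 5·14 − 4·11 = 155.
Profit = (155 − 85)·14 = 980.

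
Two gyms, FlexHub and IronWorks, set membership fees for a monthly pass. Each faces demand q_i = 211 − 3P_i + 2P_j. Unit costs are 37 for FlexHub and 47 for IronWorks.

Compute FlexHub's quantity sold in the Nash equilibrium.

136.125

FlexHub's profit: π = (P_{FlexHub} − 37)(211 − 3P_{FlexHub} + 2P_{IronWorks}).
∂π/∂P_{FlexHub} = 322 − 6P_{FlexHub} + 2P_{IronWorks} = 0 ⇒ P_{FlexHub} = 161/3 + (1/3)P_{IronWorks}.
Similarly P_{IronWorks} = 176/3 + (1/3)P_{FlexHub}.
Solving the two reaction functions simultaneously: (1 − (1/3)(1/3))P_{FlexHub} = 161/3 + (1/3)·(176/3), so (8/9)P_{FlexHub} = 659/9 and P_{FlexHub} = 82.375.
Then P_{IronWorks} = 176/3 + (1/3)·82.375 = 86.125.
q_{FlexHub} = 211 − 3·82.375 + 2·86.125 = 136.125.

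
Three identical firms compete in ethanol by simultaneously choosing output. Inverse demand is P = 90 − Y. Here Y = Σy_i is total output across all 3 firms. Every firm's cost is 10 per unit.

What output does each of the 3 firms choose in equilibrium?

20

A representative firm's profit is π_i = y_i(90 − Y) − 10y_i, with Y = y_i + Σ_{j≠i} y_j.
First-order condition: 80 − 2y_i − Σ_{j≠i} y_j = 0.
With identical firms, set every y_j = y: then 80 − 2y − 2y = 0, i.e. y = 80/4 = 20.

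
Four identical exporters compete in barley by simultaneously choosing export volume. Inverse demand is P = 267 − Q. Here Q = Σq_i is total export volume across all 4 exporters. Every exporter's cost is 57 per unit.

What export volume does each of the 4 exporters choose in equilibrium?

42

A representative exporter's profit is π_i = q_i(267 − Q) − 57q_i, with Q = q_i + Σ_{j≠i} q_j.
First-order condition: 210 − 2q_i − Σ_{j≠i} q_j = 0.
In a symmetric equilibrium every exporter chooses the same q, so Σ_{j≠i} q_j = 3q. The condition becomes 210 − 5q = 0, giving q = 210/5 = 42.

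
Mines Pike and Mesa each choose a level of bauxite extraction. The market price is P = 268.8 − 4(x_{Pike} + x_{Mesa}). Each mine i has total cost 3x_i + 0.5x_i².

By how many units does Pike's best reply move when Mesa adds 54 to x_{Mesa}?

Mine Pike's profit: π = x_{Pike}(268.8 − 4(x_{Pike} + x_{Mesa})) − 3x_{Pike} − 0.5x_{Pike}².
∂π/∂x_{Pike} = 265.8 − 9x_{Pike} − 4x_{Mesa} = 0, so x_{Pike} = 443/15 − (4/9)x_{Mesa}.
The reaction-function slope is −4/9, so a 54-unit rise in x_{Mesa} moves x_{Pike} by −4/9 × 54 = −24. Pike's best response falls — the actions are strategic substitutes.

-24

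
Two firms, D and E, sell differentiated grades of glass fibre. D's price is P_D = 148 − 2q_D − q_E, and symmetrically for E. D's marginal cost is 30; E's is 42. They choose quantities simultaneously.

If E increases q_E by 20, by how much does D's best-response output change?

-5

Firm D's profit: π = q_D(148 − 2q_D − q_E) − 30q_D.
∂π/∂q_D = 118 − 4q_D − q_E = 0 ⇒ q_D = 29.5 − 0.25q_E.
The reaction-function slope is −0.25, so a 20-unit rise in q_E moves q_D by −0.25 × 20 = −5. D's best response falls — the actions are strategic substitutes.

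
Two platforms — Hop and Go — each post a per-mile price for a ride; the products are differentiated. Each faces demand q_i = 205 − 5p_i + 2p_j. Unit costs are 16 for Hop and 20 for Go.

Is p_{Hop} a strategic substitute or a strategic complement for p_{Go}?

Hop's profit: π = (p_{Hop} − 16)(205 − 5p_{Hop} + 2p_{Go}).
∂π/∂p_{Hop} = 285 − 10p_{Hop} + 2p_{Go} = 0 ⇒ p_{Hop} = 28.5 + 0.2p_{Go}.
The best-response slope dp_{Hop}/dp_{Go} = 0.2 > 0: the reaction function is upward-sloping, so the choices are strategic complements.

strategic complements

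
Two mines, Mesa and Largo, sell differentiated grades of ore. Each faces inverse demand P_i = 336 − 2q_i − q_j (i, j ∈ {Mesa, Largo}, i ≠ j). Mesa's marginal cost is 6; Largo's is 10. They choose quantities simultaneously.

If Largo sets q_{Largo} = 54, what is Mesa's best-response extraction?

Mine Mesa's profit: π = q_{Mesa}(336 − 2q_{Mesa} − q_{Largo}) − 6q_{Mesa}.
∂π/∂q_{Mesa} = 330 − 4q_{Mesa} − q_{Largo} = 0 ⇒ q_{Mesa} = 82.5 − 0.25q_{Largo}.
At q_{Largo} = 54: q_{Mesa} = 82.5 − 0.25·54 = 69.

69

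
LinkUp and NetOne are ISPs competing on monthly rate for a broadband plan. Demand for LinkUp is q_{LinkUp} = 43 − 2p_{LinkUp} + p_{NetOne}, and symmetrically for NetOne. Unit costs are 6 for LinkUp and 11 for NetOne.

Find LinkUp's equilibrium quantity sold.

LinkUp's profit: π = (p_{LinkUp} − 6)(43 − 2p_{LinkUp} + p_{NetOne}).
∂π/∂p_{LinkUp} = 55 − 4p_{LinkUp} + p_{NetOne} = 0 ⇒ p_{LinkUp} = 13.75 + 0.25p_{NetOne}.
Similarly p_{NetOne} = 16.25 + 0.25p_{LinkUp}.
Substituting the second reaction function into the first: p_{LinkUp} = 13.75 + 0.25(16.25 + 0.25p_{LinkUp}), which gives 0.9375p_{LinkUp} = 17.8125 ⇒ p_{LinkUp} = 19.
Then p_{NetOne} = 16.25 + 0.25·19 = 21.
q_{LinkUp} = 43 − 2·19 + 21 = 26.

26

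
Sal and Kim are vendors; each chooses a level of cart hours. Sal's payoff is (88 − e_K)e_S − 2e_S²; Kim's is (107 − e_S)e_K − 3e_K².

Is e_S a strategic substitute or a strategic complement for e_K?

Expanding Sal's payoff: 88e_S − e_Ke_S − 2e_S².
∂π/∂e_S = 88 − e_K − 4e_S = 0, so e_S = 22 − 0.25e_K.
The best-response slope de_S/de_K = −0.25 < 0: the reaction function is downward-sloping, so the choices are strategic substitutes.

strategic substitutes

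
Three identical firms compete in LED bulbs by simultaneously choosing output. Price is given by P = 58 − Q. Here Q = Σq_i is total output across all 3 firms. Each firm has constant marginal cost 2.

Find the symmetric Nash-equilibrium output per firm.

14

A representative firm's profit is π_i = q_i(58 − Q) − 2q_i, with Q = q_i + Σ_{j≠i} q_j.
First-order condition: 56 − 2q_i − Σ_{j≠i} q_j = 0.
Imposing symmetry (q_j = q for all j) turns Σ_{j≠i} q_j into 2q, so 56 = 4q and q = 14.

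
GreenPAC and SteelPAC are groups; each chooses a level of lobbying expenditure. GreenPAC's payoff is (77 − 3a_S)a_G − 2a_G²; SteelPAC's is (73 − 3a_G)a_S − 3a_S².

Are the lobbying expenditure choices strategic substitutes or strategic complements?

strategic substitutes

Expanding GreenPAC's payoff: 77a_G − 3a_Sa_G − 2a_G².
∂π/∂a_G = 77 − 3a_S − 4a_G = 0, so a_G = 19.25 − 0.75a_S.
The best-response slope da_G/da_S = −0.75 < 0: the reaction function is downward-sloping, so the choices are strategic substitutes.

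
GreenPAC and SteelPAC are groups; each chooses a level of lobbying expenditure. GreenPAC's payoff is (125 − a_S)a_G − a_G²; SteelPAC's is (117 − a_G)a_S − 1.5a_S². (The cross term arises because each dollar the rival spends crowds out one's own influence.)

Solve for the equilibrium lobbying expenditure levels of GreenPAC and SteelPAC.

Expanding GreenPAC's payoff: 125a_G − a_Sa_G − a_G².
∂π/∂a_G = 125 − a_S − 2a_G = 0, so a_G = 62.5 − 0.5a_S.
Likewise for SteelPAC: a_S = 39 − (1/3)a_G.
Plugging a_S into GreenPAC's best response: a_G = 62.5 − 0.5(39 − (1/3)a_G) ⇒ (5/6)a_G = 43, so a_G = 51.6.
Then a_S = 39 − (1/3)·51.6 = 21.8.

51.6, 21.8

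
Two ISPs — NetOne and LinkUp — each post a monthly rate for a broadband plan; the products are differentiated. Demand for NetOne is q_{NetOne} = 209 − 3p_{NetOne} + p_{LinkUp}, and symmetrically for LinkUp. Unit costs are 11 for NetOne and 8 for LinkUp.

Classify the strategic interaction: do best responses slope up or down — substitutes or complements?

strategic complements

NetOne's profit: π = (p_{NetOne} − 11)(209 − 3p_{NetOne} + p_{LinkUp}).
∂π/∂p_{NetOne} = 242 − 6p_{NetOne} + p_{LinkUp} = 0 ⇒ p_{NetOne} = 121/3 + (1/6)p_{LinkUp}.
The best-response slope dp_{NetOne}/dp_{LinkUp} = 1/6 > 0: the reaction function is upward-sloping, so the choices are strategic complements.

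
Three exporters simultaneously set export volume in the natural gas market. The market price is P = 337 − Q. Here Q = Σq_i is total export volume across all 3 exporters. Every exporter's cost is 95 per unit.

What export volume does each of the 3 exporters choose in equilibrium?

A representative exporter's profit is π_i = q_i(337 − Q) − 95q_i, with Q = q_i + Σ_{j≠i} q_j.
First-order condition: 242 − 2q_i − Σ_{j≠i} q_j = 0.
Imposing symmetry (q_j = q for all j) turns Σ_{j≠i} q_j into 2q, so 242 = 4q and q = 60.5.

60.5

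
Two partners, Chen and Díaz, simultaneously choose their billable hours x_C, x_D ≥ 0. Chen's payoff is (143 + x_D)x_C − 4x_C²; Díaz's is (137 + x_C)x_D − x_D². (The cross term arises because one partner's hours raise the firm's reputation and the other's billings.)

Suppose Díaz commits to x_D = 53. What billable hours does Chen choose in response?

24.5

Expanding Chen's payoff: 143x_C + x_Dx_C − 4x_C².
∂π/∂x_C = 143 + x_D − 8x_C = 0, so x_C = 17.875 + 0.125x_D.
At x_D = 53: x_C = 17.875 + 0.125·53 = 24.5.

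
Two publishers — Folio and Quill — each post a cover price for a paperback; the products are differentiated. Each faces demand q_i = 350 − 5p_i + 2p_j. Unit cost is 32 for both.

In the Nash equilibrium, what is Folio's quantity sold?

158.75

Folio's profit: π = (p_{Folio} − 32)(350 − 5p_{Folio} + 2p_{Quill}).
∂π/∂p_{Folio} = 510 − 10p_{Folio} + 2p_{Quill} = 0 ⇒ p_{Folio} = 51 + 0.2p_{Quill}.
The game is symmetric, so in equilibrium p_{Quill} = p_{Folio}: the reaction function gives 0.8p_{Folio} = 51, hence p_{Folio} = 63.75.
q_{Folio} = 350 − 5·63.75 + 2·63.75 = 158.75.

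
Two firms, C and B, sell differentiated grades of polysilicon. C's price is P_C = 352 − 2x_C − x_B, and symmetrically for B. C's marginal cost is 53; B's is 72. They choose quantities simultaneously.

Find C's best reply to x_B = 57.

Firm C's profit: π = x_C(352 − 2x_C − x_B) − 53x_C.
∂π/∂x_C = 299 − 4x_C − x_B = 0 ⇒ x_C = 74.75 − 0.25x_B.
At x_B = 57: x_C = 74.75 − 0.25·57 = 60.5.

60.5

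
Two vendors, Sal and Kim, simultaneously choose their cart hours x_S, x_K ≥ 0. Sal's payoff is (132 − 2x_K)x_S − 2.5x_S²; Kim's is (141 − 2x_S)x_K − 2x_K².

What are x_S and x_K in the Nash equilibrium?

Expanding Sal's payoff: 132x_S − 2x_Kx_S − 2.5x_S².
∂π/∂x_S = 132 − 2x_K − 5x_S = 0, so x_S = 26.4 − 0.4x_K.
Likewise for Kim: x_K = 35.25 − 0.5x_S.
Plugging x_K into Sal's best response: x_S = 26.4 − 0.4(35.25 − 0.5x_S) ⇒ 0.8x_S = 12.3, so x_S = 15.375.
Then x_K = 35.25 − 0.5·15.375 = 27.5625.

15.375, 27.5625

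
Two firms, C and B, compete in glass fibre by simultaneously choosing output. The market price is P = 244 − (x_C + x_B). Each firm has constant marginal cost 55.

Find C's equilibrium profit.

Firm C's profit: π = x_C(244 − (x_C + x_B)) − 55x_C.
∂π/∂x_C = 189 − 2x_C − x_B = 0, so x_C = 94.5 − 0.5x_B.
Setting x_C = x_B in the reaction function: x_C = 94.5 − 0.5x_C, so x_C = 94.5 / 1.5 = 63.
Price P = 244 − 126 = 118.
C's profit: (118 − 55)·63 = 3969.

3969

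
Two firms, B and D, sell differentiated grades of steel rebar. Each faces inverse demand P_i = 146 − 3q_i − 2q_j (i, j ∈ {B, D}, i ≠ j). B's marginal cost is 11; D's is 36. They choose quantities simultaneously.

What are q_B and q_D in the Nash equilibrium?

18.4375, 12.1875

Firm B's profit: π = q_B(146 − 3q_B − 2q_D) − 11q_B.
∂π/∂q_B = 135 − 6q_B − 2q_D = 0 ⇒ q_B = 22.5 − (1/3)q_D.
Similarly q_D = 55/3 − (1/3)q_B.
Substituting the second reaction function into the first: q_B = 22.5 − (1/3)(55/3 − (1/3)q_B), which gives (8/9)q_B = 295/18 ⇒ q_B = 18.4375.
Then q_D = 55/3 − (1/3)·18.4375 = 12.1875.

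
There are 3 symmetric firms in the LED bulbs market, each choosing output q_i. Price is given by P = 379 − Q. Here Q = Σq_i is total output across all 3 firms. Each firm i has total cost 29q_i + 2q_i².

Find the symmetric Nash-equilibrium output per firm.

A representative firm's profit is π_i = q_i(379 − Q) − 29q_i − 2q_i², with Q = q_i + Σ_{j≠i} q_j.
First-order condition: 350 − 6q_i − Σ_{j≠i} q_j = 0.
Imposing symmetry (q_j = q for all j) turns Σ_{j≠i} q_j into 2q, so 350 = 8q and q = 43.75.

43.75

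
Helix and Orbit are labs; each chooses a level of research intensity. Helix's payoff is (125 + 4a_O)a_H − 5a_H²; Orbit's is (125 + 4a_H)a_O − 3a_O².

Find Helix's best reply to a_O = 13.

17.7

Expanding Helix's payoff: 125a_H + 4a_Oa_H − 5a_H².
∂π/∂a_H = 125 + 4a_O − 10a_H = 0, so a_H = 12.5 + 0.4a_O.
At a_O = 13: a_H = 12.5 + 0.4·13 = 17.7.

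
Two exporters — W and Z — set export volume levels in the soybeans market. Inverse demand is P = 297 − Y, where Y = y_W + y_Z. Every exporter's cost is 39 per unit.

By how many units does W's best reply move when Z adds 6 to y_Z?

-3

Exporter W's profit: π = y_W(297 − (y_W + y_Z)) − 39y_W.
∂π/∂y_W = 258 − 2y_W − y_Z = 0, so y_W = 129 − 0.5y_Z.
The reaction-function slope is −0.5, so a 6-unit rise in y_Z moves y_W by −0.5 × 6 = −3. W's best response falls — the actions are strategic substitutes.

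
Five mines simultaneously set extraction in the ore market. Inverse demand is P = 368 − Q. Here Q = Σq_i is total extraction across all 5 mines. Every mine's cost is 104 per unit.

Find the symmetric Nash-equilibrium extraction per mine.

44

A representative mine's profit is π_i = q_i(368 − Q) − 104q_i, with Q = q_i + Σ_{j≠i} q_j.
First-order condition: 264 − 2q_i − Σ_{j≠i} q_j = 0.
Imposing symmetry (q_j = q for all j) turns Σ_{j≠i} q_j into 4q, so 264 = 6q and q = 44.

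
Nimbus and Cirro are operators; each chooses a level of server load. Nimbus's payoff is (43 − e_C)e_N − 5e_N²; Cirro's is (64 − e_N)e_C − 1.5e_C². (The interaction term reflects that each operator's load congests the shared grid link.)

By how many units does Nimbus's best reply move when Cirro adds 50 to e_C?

Expanding Nimbus's payoff: 43e_N − e_Ce_N − 5e_N².
∂π/∂e_N = 43 − e_C − 10e_N = 0, so e_N = 4.3 − 0.1e_C.
The reaction-function slope is −0.1, so a 50-unit rise in e_C moves e_N by −0.1 × 50 = −5. Nimbus's best response falls — the actions are strategic substitutes.

-5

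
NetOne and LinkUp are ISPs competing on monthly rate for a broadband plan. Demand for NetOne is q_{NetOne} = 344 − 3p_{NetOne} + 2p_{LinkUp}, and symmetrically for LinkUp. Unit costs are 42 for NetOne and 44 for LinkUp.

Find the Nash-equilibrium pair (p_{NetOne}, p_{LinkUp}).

117.875, 118.625

NetOne's profit: π = (p_{NetOne} − 42)(344 − 3p_{NetOne} + 2p_{LinkUp}).
∂π/∂p_{NetOne} = 470 − 6p_{NetOne} + 2p_{LinkUp} = 0 ⇒ p_{NetOne} = 235/3 + (1/3)p_{LinkUp}.
Similarly p_{LinkUp} = 238/3 + (1/3)p_{NetOne}.
Plugging p_{LinkUp} into NetOne's best response: p_{NetOne} = 235/3 + (1/3)(238/3 + (1/3)p_{NetOne}) ⇒ (8/9)p_{NetOne} = 943/9, so p_{NetOne} = 117.875.
Then p_{LinkUp} = 238/3 + (1/3)·117.875 = 118.625.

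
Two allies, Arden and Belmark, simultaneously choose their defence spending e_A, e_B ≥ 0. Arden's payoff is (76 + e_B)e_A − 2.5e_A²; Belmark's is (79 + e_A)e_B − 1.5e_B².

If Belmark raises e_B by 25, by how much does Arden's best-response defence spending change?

Expanding Arden's payoff: 76e_A + e_Be_A − 2.5e_A².
∂π/∂e_A = 76 + e_B − 5e_A = 0, so e_A = 15.2 + 0.2e_B.
The reaction-function slope is 0.2, so a 25-unit rise in e_B moves e_A by 0.2 × 25 = 5. Arden's best response rises — the actions are strategic complements.

5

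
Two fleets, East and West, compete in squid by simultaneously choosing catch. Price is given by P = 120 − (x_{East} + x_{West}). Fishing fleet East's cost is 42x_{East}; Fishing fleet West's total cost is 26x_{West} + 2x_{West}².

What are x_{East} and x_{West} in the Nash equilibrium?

Fishing fleet East's profit: π = x_{East}(120 − (x_{East} + x_{West})) − 42x_{East}.
∂π/∂x_{East} = 78 − 2x_{East} − x_{West} = 0, so x_{East} = 39 − 0.5x_{West}.
For West: ∂π/∂x_{West} = 94 − 6x_{West} − x_{East} = 0 ⇒ x_{West} = 47/3 − (1/6)x_{East}.
Solving the two reaction functions simultaneously: (1 − (−0.5)(−1/6))x_{East} = 39 − 0.5·(47/3), so (11/12)x_{East} = 187/6 and x_{East} = 34.
Then x_{West} = 47/3 − (1/6)·34 = 10.

34, 10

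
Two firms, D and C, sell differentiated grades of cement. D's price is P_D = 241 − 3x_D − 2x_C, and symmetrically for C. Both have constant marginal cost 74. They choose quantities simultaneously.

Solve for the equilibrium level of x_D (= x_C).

Firm D's profit: π = x_D(241 − 3x_D − 2x_C) − 74x_D.
∂π/∂x_D = 167 − 6x_D − 2x_C = 0 ⇒ x_D = 167/6 − (1/3)x_C.
By symmetry x_C = x_D; substituting into the reaction function, (4/3)x_D = 167/6 and x_D = 20.875.

20.875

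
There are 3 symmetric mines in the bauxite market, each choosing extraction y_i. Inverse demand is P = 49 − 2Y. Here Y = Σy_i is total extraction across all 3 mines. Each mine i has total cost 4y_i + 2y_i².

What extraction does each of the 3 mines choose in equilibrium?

3.75

A representative mine's profit is π_i = y_i(49 − 2Y) − 4y_i − 2y_i², with Y = y_i + Σ_{j≠i} y_j.
First-order condition: 45 − 8y_i − 2Σ_{j≠i} y_j = 0.
Imposing symmetry (y_j = y for all j) turns Σ_{j≠i} y_j into 2y, so 45 = 12y and y = 3.75.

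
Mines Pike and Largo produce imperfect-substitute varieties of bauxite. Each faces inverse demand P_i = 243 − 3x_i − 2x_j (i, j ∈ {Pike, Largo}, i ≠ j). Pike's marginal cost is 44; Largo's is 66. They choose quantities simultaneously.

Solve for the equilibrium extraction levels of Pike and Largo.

Mine Pike's profit: π = x_{Pike}(243 − 3x_{Pike} − 2x_{Largo}) − 44x_{Pike}.
∂π/∂x_{Pike} = 199 − 6x_{Pike} − 2x_{Largo} = 0 ⇒ x_{Pike} = 199/6 − (1/3)x_{Largo}.
Similarly x_{Largo} = 29.5 − (1/3)x_{Pike}.
Solving the two reaction functions simultaneously: (1 − (−1/3)(−1/3))x_{Pike} = 199/6 − (1/3)·29.5, so (8/9)x_{Pike} = 70/3 and x_{Pike} = 26.25.
Then x_{Largo} = 29.5 − (1/3)·26.25 = 20.75.

26.25, 20.75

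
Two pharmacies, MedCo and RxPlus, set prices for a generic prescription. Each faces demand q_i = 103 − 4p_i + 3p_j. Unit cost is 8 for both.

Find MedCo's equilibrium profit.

1444

MedCo's profit: π = (p_{MedCo} − 8)(103 − 4p_{MedCo} + 3p_{RxPlus}).
∂π/∂p_{MedCo} = 135 − 8p_{MedCo} + 3p_{RxPlus} = 0 ⇒ p_{MedCo} = 16.875 + 0.375p_{RxPlus}.
Setting p_{MedCo} = p_{RxPlus} in the reaction function: p_{MedCo} = 16.875 + 0.375p_{MedCo}, so p_{MedCo} = 16.875 / 0.625 = 27.
q_{MedCo} = 103 − 4·27 + 3·27 = 76.
Profit = (27 − 8)·76 = 1444.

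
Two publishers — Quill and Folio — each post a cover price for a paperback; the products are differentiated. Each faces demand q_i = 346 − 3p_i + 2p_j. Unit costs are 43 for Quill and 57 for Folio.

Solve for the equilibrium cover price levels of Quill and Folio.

121.375, 126.625

Quill's profit: π = (p_{Quill} − 43)(346 − 3p_{Quill} + 2p_{Folio}).
∂π/∂p_{Quill} = 475 − 6p_{Quill} + 2p_{Folio} = 0 ⇒ p_{Quill} = 475/6 + (1/3)p_{Folio}.
Similarly p_{Folio} = 517/6 + (1/3)p_{Quill}.
Solving the two reaction functions simultaneously: (1 − (1/3)(1/3))p_{Quill} = 475/6 + (1/3)·(517/6), so (8/9)p_{Quill} = 971/9 and p_{Quill} = 121.375.
Then p_{Folio} = 517/6 + (1/3)·121.375 = 126.625.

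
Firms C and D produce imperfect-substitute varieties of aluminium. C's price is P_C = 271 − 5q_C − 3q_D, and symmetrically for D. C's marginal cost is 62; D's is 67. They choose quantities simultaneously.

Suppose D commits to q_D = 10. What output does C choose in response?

Firm C's profit: π = q_C(271 − 5q_C − 3q_D) − 62q_C.
∂π/∂q_C = 209 − 10q_C − 3q_D = 0 ⇒ q_C = 20.9 − 0.3q_D.
At q_D = 10: q_C = 20.9 − 0.3·10 = 17.9.

17.9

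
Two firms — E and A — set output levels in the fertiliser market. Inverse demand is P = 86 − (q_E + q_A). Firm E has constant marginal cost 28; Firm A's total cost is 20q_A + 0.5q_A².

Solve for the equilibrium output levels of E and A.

Firm E's profit: π = q_E(86 − (q_E + q_A)) − 28q_E.
∂π/∂q_E = 58 − 2q_E − q_A = 0, so q_E = 29 − 0.5q_A.
For A: ∂π/∂q_A = 66 − 3q_A − q_E = 0 ⇒ q_A = 22 − (1/3)q_E.
Substituting the second reaction function into the first: q_E = 29 − 0.5(22 − (1/3)q_E), which gives (5/6)q_E = 18 ⇒ q_E = 21.6.
Then q_A = 22 − (1/3)·21.6 = 14.8.

21.6, 14.8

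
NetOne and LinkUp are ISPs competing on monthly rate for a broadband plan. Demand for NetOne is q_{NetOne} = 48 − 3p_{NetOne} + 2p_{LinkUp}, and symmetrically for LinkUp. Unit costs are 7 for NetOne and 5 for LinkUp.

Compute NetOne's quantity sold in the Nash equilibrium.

29.625

NetOne's profit: π = (p_{NetOne} − 7)(48 − 3p_{NetOne} + 2p_{LinkUp}).
∂π/∂p_{NetOne} = 69 − 6p_{NetOne} + 2p_{LinkUp} = 0 ⇒ p_{NetOne} = 11.5 + (1/3)p_{LinkUp}.
Similarly p_{LinkUp} = 10.5 + (1/3)p_{NetOne}.
Substituting the second reaction function into the first: p_{NetOne} = 11.5 + (1/3)(10.5 + (1/3)p_{NetOne}), which gives (8/9)p_{NetOne} = 15 ⇒ p_{NetOne} = 16.875.
Then p_{LinkUp} = 10.5 + (1/3)·16.875 = 16.125.
q_{NetOne} = 48 − 3·16.875 + 2·16.125 = 29.625.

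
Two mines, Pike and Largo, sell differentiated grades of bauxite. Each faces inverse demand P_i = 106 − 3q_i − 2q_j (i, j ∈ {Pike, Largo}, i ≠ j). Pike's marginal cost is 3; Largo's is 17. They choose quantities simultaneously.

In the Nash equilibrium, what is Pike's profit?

567.1875

Mine Pike's profit: π = q_{Pike}(106 − 3q_{Pike} − 2q_{Largo}) − 3q_{Pike}.
∂π/∂q_{Pike} = 103 − 6q_{Pike} − 2q_{Largo} = 0 ⇒ q_{Pike} = 103/6 − (1/3)q_{Largo}.
Similarly q_{Largo} = 89/6 − (1/3)q_{Pike}.
Solving the two reaction functions simultaneously: (1 − (−1/3)(−1/3))q_{Pike} = 103/6 − (1/3)·(89/6), so (8/9)q_{Pike} = 110/9 and q_{Pike} = 13.75.
Then q_{Largo} = 89/6 − (1/3)·13.75 = 10.25.
P_{Pike} = 106 − 3·13.75 − 2·10.25 = 44.25.
Profit = (44.25 − 3)·13.75 = 567.1875.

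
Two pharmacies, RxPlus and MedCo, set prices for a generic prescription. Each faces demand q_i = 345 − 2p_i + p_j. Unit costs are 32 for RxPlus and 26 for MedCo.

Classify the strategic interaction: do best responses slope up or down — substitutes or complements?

RxPlus's profit: π = (p_{RxPlus} − 32)(345 − 2p_{RxPlus} + p_{MedCo}).
∂π/∂p_{RxPlus} = 409 − 4p_{RxPlus} + p_{MedCo} = 0 ⇒ p_{RxPlus} = 102.25 + 0.25p_{MedCo}.
The best-response slope dp_{RxPlus}/dp_{MedCo} = 0.25 > 0: the reaction function is upward-sloping, so the choices are strategic complements.

strategic complements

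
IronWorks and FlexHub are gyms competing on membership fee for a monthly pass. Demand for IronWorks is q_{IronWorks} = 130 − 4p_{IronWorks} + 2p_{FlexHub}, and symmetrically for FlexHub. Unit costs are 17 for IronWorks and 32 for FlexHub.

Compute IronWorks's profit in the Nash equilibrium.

1296

IronWorks's profit: π = (p_{IronWorks} − 17)(130 − 4p_{IronWorks} + 2p_{FlexHub}).
∂π/∂p_{IronWorks} = 198 − 8p_{IronWorks} + 2p_{FlexHub} = 0 ⇒ p_{IronWorks} = 24.75 + 0.25p_{FlexHub}.
Similarly p_{FlexHub} = 32.25 + 0.25p_{IronWorks}.
Substituting the second reaction function into the first: p_{IronWorks} = 24.75 + 0.25(32.25 + 0.25p_{IronWorks}), which gives 0.9375p_{IronWorks} = 32.8125 ⇒ p_{IronWorks} = 35.
Then p_{FlexHub} = 32.25 + 0.25·35 = 41.
q_{IronWorks} = 130 − 4·35 + 2·41 = 72.
Profit = (35 − 17)·72 = 1296.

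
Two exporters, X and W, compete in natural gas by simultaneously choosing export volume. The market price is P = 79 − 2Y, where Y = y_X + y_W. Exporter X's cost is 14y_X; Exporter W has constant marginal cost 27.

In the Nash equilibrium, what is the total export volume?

Exporter X's profit: π = y_X(79 − 2(y_X + y_W)) − 14y_X.
∂π/∂y_X = 65 − 4y_X − 2y_W = 0, so y_X = 16.25 − 0.5y_W.
By the same steps for W: y_W = 13 − 0.5y_X.
Substituting the second reaction function into the first: y_X = 16.25 − 0.5(13 − 0.5y_X), which gives 0.75y_X = 9.75 ⇒ y_X = 13.
Then y_W = 13 − 0.5·13 = 6.5.
Total export volume: 13 + 6.5 = 19.5.

19.5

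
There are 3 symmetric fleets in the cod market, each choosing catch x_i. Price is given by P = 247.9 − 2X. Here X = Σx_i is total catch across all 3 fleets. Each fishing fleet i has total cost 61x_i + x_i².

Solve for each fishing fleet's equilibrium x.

18.69

A representative fishing fleet's profit is π_i = x_i(247.9 − 2X) − 61x_i − x_i², with X = x_i + Σ_{j≠i} x_j.
First-order condition: 186.9 − 6x_i − 2Σ_{j≠i} x_j = 0.
In a symmetric equilibrium every fishing fleet chooses the same x, so Σ_{j≠i} x_j = 2x. The condition becomes 186.9 − 10x = 0, giving x = 186.9/10 = 18.69.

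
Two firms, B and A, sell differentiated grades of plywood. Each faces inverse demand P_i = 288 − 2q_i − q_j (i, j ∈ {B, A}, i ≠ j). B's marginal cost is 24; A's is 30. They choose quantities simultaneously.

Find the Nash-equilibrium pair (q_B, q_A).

53.2, 51.2

Firm B's profit: π = q_B(288 − 2q_B − q_A) − 24q_B.
∂π/∂q_B = 264 − 4q_B − q_A = 0 ⇒ q_B = 66 − 0.25q_A.
Similarly q_A = 64.5 − 0.25q_B.
Solving the two reaction functions simultaneously: (1 − (−0.25)(−0.25))q_B = 66 − 0.25·64.5, so 0.9375q_B = 49.875 and q_B = 53.2.
Then q_A = 64.5 − 0.25·53.2 = 51.2.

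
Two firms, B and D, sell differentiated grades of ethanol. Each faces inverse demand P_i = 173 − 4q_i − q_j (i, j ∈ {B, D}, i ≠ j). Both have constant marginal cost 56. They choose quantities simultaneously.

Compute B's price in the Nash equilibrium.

108

Firm B's profit: π = q_B(173 − 4q_B − q_D) − 56q_B.
∂π/∂q_B = 117 − 8q_B − q_D = 0 ⇒ q_B = 14.625 − 0.125q_D.
By symmetry q_D = q_B; substituting into the reaction function, 1.125q_B = 14.625 and q_B = 13.
P_B = 173 − 4·13 − 13 = 108.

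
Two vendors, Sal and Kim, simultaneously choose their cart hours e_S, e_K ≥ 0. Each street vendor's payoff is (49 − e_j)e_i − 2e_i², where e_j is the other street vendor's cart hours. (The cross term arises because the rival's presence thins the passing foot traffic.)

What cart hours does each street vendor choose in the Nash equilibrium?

Sal's payoff is (49 − e_K)e_S − 2e_S².
∂π/∂e_S = 49 − e_K − 4e_S = 0, so e_S = 12.25 − 0.25e_K.
By symmetry e_K = e_S; substituting into the reaction function, 1.25e_S = 12.25 and e_S = 9.8.

9.8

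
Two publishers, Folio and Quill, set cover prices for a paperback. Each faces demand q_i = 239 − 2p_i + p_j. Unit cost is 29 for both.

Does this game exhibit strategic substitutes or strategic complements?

Folio's profit: π = (p_{Folio} − 29)(239 − 2p_{Folio} + p_{Quill}).
∂π/∂p_{Folio} = 297 − 4p_{Folio} + p_{Quill} = 0 ⇒ p_{Folio} = 74.25 + 0.25p_{Quill}.
The best-response slope dp_{Folio}/dp_{Quill} = 0.25 > 0: the reaction function is upward-sloping, so the choices are strategic complements.

strategic complements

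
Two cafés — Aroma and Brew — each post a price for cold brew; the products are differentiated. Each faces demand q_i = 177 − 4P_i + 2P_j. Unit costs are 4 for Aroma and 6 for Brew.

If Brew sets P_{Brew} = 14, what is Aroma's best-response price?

27.625

Aroma's profit: π = (P_{Aroma} − 4)(177 − 4P_{Aroma} + 2P_{Brew}).
∂π/∂P_{Aroma} = 193 − 8P_{Aroma} + 2P_{Brew} = 0 ⇒ P_{Aroma} = 24.125 + 0.25P_{Brew}.
At P_{Brew} = 14: P_{Aroma} = 24.125 + 0.25·14 = 27.625.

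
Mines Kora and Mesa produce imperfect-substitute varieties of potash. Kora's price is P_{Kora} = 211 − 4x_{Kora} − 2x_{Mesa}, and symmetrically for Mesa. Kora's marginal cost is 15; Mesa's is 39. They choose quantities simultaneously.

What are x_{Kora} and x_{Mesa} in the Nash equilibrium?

Mine Kora's profit: π = x_{Kora}(211 − 4x_{Kora} − 2x_{Mesa}) − 15x_{Kora}.
∂π/∂x_{Kora} = 196 − 8x_{Kora} − 2x_{Mesa} = 0 ⇒ x_{Kora} = 24.5 − 0.25x_{Mesa}.
Similarly x_{Mesa} = 21.5 − 0.25x_{Kora}.
Plugging x_{Mesa} into Kora's best response: x_{Kora} = 24.5 − 0.25(21.5 − 0.25x_{Kora}) ⇒ 0.9375x_{Kora} = 19.125, so x_{Kora} = 20.4.
Then x_{Mesa} = 21.5 − 0.25·20.4 = 16.4.

20.4, 16.4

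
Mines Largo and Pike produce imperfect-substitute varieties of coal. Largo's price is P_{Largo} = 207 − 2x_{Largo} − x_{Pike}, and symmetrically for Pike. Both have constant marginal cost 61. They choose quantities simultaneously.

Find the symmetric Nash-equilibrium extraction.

Mine Largo's profit: π = x_{Largo}(207 − 2x_{Largo} − x_{Pike}) − 61x_{Largo}.
∂π/∂x_{Largo} = 146 − 4x_{Largo} − x_{Pike} = 0 ⇒ x_{Largo} = 36.5 − 0.25x_{Pike}.
Setting x_{Largo} = x_{Pike} in the reaction function: x_{Largo} = 36.5 − 0.25x_{Largo}, so x_{Largo} = 36.5 / 1.25 = 29.2.

29.2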